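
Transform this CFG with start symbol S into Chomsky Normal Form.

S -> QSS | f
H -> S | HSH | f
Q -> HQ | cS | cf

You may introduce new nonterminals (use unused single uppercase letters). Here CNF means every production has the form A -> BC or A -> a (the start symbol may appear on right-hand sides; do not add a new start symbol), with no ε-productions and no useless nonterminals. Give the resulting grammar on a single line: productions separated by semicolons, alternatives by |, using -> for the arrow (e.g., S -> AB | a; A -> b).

S -> f | QE; A -> c; B -> f; C -> SH; D -> SS; E -> SS; H -> f | HC | QD; Q -> AB | AS | HQ

No ε-productions.
After unit-elimination: S -> f | QSS; H -> f | HSH | QSS; Q -> HQ | cS | cf.
TERM: introduce A -> c, B -> f and substitute in every rule of length ≥2.
BIN: H -> HSH becomes H -> HC, C -> SH; H -> QSS becomes H -> QD, D -> SS; S -> QSS becomes S -> QE, E -> SS.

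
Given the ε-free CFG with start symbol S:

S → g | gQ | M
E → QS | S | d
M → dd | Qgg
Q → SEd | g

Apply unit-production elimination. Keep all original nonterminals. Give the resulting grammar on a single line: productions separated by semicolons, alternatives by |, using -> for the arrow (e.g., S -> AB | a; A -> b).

S -> g | dd | gQ | Qgg; E -> d | g | QS | dd | gQ | Qgg; M -> dd | Qgg; Q -> g | SEd

Unit productions: E->S, S->M.
Unit pairs (A ⇒* B via units): (E,M), (E,S), (S,M).
S: inherits non-unit rules of {M, S} → Qgg | dd | g | gQ.
E: inherits non-unit rules of {E, M, S} → QS | Qgg | d | dd | g | gQ.
M: inherits non-unit rules of {M} → Qgg | dd.
Q: inherits non-unit rules of {Q} → SEd | g.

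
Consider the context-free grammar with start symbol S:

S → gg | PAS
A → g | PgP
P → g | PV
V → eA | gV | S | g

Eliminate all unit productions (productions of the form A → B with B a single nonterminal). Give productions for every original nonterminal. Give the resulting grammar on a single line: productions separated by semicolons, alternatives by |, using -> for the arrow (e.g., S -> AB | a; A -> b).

Unit productions: V->S.
Unit pairs (A ⇒* B via units): (V,S).
S: inherits non-unit rules of {S} → PAS | gg.
A: inherits non-unit rules of {A} → PgP | g.
P: inherits non-unit rules of {P} → PV | g.
V: inherits non-unit rules of {S, V} → PAS | eA | g | gV | gg.

S -> gg | PAS; A -> g | PgP; P -> g | PV; V -> g | eA | gV | gg | PAS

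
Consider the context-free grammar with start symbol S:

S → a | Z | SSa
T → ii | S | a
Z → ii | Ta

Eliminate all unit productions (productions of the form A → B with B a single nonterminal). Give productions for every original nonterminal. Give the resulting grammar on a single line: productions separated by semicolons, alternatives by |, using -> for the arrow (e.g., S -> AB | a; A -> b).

S -> a | Ta | ii | SSa; T -> a | Ta | ii | SSa; Z -> Ta | ii

Unit productions: S->Z, T->S.
Unit pairs (A ⇒* B via units): (S,Z), (T,S), (T,Z).
S: inherits non-unit rules of {S, Z} → SSa | Ta | a | ii.
T: inherits non-unit rules of {S, T, Z} → SSa | Ta | a | ii.
Z: inherits non-unit rules of {Z} → Ta | ii.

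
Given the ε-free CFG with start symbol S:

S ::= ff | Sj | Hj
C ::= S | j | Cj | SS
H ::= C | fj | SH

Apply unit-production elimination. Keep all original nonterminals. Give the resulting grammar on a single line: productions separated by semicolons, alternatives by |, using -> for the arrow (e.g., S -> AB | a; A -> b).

Unit productions: C->S, H->C.
Unit pairs (A ⇒* B via units): (C,S), (H,C), (H,S).
S: inherits non-unit rules of {S} → Hj | Sj | ff.
C: inherits non-unit rules of {C, S} → Cj | Hj | SS | Sj | ff | j.
H: inherits non-unit rules of {C, H, S} → Cj | Hj | SH | SS | Sj | ff | fj | j.

S -> Hj | Sj | ff; C -> j | Cj | Hj | SS | Sj | ff; H -> j | Cj | Hj | SH | SS | Sj | ff | fj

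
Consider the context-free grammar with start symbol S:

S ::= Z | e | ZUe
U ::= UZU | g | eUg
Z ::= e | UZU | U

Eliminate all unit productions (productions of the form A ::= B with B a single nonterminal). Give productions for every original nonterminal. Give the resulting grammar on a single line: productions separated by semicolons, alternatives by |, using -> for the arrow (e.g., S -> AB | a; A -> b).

S -> e | g | UZU | ZUe | eUg; U -> g | UZU | eUg; Z -> e | g | UZU | eUg

Unit productions: S->Z, Z->U.
Unit pairs (A ⇒* B via units): (S,U), (S,Z), (Z,U).
S: inherits non-unit rules of {S, U, Z} → UZU | ZUe | e | eUg | g.
U: inherits non-unit rules of {U} → UZU | eUg | g.
Z: inherits non-unit rules of {U, Z} → UZU | e | eUg | g.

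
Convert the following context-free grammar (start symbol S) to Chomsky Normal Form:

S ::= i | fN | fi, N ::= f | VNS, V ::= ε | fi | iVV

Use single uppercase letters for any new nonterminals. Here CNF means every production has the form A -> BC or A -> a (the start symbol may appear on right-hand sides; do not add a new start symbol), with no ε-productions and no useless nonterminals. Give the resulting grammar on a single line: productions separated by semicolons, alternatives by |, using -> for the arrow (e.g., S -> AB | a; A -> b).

Nullable: {V}; after ε-elimination: S -> i | fN | fi; N -> f | NS | VNS; V -> i | fi | iV | iVV.
No unit productions to eliminate.
TERM: introduce A -> f, B -> i and substitute in every rule of length ≥2.
BIN: N -> VNS becomes N -> VC, C -> NS; V -> BVV becomes V -> BD, D -> VV.

S -> i | AB | AN; A -> f; B -> i; C -> NS; D -> VV; N -> f | NS | VC; V -> i | AB | BD | BV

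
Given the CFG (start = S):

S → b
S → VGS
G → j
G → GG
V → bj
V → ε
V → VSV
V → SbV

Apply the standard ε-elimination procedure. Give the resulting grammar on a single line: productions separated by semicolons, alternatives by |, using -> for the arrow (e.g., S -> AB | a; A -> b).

Nullable set: {V}.
S -> VGS: V nullable, giving GS | VGS.
Drop V -> ε.
V -> SbV: V nullable, giving Sb | SbV.
V -> VSV: V, V nullable, giving S | SV | VS | VSV.
Unchanged (no nullable symbols): S -> b; G -> GG; G -> j; V -> bj.

S -> b | GS | VGS; G -> j | GG; V -> S | SV | Sb | VS | bj | SbV | VSV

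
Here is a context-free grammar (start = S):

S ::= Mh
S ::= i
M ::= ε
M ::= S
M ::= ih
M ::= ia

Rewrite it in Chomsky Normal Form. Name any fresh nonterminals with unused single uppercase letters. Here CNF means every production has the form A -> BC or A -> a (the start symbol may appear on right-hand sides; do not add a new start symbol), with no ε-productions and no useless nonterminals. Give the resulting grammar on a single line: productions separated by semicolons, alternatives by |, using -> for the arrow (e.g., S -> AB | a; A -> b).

Nullable: {M}; after ε-elimination: S -> h | i | Mh; M -> S | ia | ih.
After unit-elimination: S -> h | i | Mh; M -> h | i | Mh | ia | ih.
TERM: introduce C -> a, A -> h, B -> i and substitute in every rule of length ≥2.

S -> h | i | MA; A -> h; B -> i; C -> a; M -> h | i | BA | BC | MA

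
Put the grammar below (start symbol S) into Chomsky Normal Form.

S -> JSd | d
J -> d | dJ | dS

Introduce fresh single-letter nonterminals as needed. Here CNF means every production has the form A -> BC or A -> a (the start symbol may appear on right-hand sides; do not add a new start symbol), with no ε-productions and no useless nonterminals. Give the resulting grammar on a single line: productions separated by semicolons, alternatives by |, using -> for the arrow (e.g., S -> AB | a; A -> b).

S -> d | JB; A -> d; B -> SA; J -> d | AJ | AS

No ε-productions.
No unit productions to eliminate.
TERM: introduce A -> d and substitute in every rule of length ≥2.
BIN: S -> JSA becomes S -> JB, B -> SA.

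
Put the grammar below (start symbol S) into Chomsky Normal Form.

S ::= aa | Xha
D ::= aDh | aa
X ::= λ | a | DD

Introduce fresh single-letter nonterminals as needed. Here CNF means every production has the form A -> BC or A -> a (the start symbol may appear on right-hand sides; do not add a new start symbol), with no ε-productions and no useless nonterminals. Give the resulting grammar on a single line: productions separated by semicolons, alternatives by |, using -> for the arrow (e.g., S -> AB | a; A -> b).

S -> AA | BA | XE; A -> a; B -> h; C -> DB; D -> AA | AC; E -> BA; X -> a | DD

Nullable: {X}; after ε-elimination: S -> aa | ha | Xha; D -> aa | aDh; X -> a | DD.
No unit productions to eliminate.
TERM: introduce A -> a, B -> h and substitute in every rule of length ≥2.
BIN: D -> ADB becomes D -> AC, C -> DB; S -> XBA becomes S -> XE, E -> BA.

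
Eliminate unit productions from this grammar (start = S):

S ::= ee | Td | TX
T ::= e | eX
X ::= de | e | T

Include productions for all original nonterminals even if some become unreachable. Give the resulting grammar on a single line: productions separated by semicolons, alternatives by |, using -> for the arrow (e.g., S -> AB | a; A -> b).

S -> TX | Td | ee; T -> e | eX; X -> e | de | eX

Unit productions: X->T.
Unit pairs (A ⇒* B via units): (X,T).
S: inherits non-unit rules of {S} → TX | Td | ee.
T: inherits non-unit rules of {T} → e | eX.
X: inherits non-unit rules of {T, X} → de | e | eX.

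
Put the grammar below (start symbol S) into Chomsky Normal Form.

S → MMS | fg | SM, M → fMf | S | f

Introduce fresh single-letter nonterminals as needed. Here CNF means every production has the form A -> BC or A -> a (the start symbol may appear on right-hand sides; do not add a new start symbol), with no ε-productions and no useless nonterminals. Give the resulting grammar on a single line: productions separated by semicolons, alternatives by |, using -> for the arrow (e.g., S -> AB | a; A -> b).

No ε-productions.
After unit-elimination: S -> SM | fg | MMS; M -> f | SM | fg | MMS | fMf.
TERM: introduce A -> f, B -> g and substitute in every rule of length ≥2.
BIN: M -> AMA becomes M -> AC, C -> MA; M -> MMS becomes M -> MD, D -> MS; S -> MMS becomes S -> ME, E -> MS.

S -> AB | ME | SM; A -> f; B -> g; C -> MA; D -> MS; E -> MS; M -> f | AB | AC | MD | SM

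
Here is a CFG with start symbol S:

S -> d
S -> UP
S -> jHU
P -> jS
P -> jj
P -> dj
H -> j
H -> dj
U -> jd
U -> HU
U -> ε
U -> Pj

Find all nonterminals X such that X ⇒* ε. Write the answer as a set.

{U}

Directly nullable (have an ε-rule): {U}.
Not nullable: H, P, S — each has a terminal in every rule's right-hand side or depends on a non-nullable symbol.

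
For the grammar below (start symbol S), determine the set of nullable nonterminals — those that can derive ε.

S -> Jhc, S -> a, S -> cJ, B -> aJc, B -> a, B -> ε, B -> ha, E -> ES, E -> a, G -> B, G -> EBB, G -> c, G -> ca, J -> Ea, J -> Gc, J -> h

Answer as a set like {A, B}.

Directly nullable (have an ε-rule): {B}.
G is nullable via G -> B (every symbol on the right is already known nullable).
Not nullable: E, J, S — each has a terminal in every rule's right-hand side or depends on a non-nullable symbol.

{B, G}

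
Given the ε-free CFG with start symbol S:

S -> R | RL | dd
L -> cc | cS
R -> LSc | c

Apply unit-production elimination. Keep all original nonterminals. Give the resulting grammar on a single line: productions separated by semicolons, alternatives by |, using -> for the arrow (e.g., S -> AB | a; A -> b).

Unit productions: S->R.
Unit pairs (A ⇒* B via units): (S,R).
S: inherits non-unit rules of {R, S} → LSc | RL | c | dd.
L: inherits non-unit rules of {L} → cS | cc.
R: inherits non-unit rules of {R} → LSc | c.

S -> c | RL | dd | LSc; L -> cS | cc; R -> c | LSc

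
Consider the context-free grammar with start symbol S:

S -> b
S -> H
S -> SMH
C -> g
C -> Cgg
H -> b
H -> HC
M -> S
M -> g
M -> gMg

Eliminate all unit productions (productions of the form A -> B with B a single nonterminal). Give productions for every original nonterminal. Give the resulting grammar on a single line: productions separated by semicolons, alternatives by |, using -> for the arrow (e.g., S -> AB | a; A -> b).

S -> b | HC | SMH; C -> g | Cgg; H -> b | HC; M -> b | g | HC | SMH | gMg

Unit productions: M->S, S->H.
Unit pairs (A ⇒* B via units): (M,H), (M,S), (S,H).
S: inherits non-unit rules of {H, S} → HC | SMH | b.
C: inherits non-unit rules of {C} → Cgg | g.
H: inherits non-unit rules of {H} → HC | b.
M: inherits non-unit rules of {H, M, S} → HC | SMH | b | g | gMg.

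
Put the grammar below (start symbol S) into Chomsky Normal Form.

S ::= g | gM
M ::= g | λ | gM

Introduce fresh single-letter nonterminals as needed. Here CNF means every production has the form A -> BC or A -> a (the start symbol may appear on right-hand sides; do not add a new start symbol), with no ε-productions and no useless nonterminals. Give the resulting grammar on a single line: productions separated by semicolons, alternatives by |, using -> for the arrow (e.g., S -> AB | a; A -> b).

S -> g | AM; A -> g; M -> g | AM

Nullable: {M}; after ε-elimination: S -> g | gM; M -> g | gM.
No unit productions to eliminate.
TERM: introduce A -> g and substitute in every rule of length ≥2.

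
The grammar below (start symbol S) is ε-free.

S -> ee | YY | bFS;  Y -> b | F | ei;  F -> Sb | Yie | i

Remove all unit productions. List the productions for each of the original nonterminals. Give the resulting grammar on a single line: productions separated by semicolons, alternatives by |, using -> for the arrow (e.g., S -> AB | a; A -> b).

S -> YY | ee | bFS; F -> i | Sb | Yie; Y -> b | i | Sb | ei | Yie

Unit productions: Y->F.
Unit pairs (A ⇒* B via units): (Y,F).
S: inherits non-unit rules of {S} → YY | bFS | ee.
F: inherits non-unit rules of {F} → Sb | Yie | i.
Y: inherits non-unit rules of {F, Y} → Sb | Yie | b | ei | i.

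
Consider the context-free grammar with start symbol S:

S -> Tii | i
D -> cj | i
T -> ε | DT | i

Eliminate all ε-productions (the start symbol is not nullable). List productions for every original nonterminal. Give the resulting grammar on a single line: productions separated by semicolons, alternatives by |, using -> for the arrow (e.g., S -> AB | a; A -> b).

Nullable set: {T}.
S -> Tii: T nullable, giving Tii | ii.
Drop T -> ε.
T -> DT: T nullable, giving D | DT.
Unchanged (no nullable symbols): S -> i; D -> cj; D -> i; T -> i.

S -> i | ii | Tii; D -> i | cj; T -> D | i | DT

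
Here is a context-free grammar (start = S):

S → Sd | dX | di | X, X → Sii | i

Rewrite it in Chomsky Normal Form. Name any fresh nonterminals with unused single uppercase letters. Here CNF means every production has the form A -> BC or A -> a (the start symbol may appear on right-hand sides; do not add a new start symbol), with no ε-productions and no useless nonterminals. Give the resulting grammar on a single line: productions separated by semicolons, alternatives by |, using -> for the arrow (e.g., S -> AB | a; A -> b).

S -> i | AB | AX | SA | SC; A -> d; B -> i; C -> BB; D -> BB; X -> i | SD

No ε-productions.
After unit-elimination: S -> i | Sd | dX | di | Sii; X -> i | Sii.
TERM: introduce A -> d, B -> i and substitute in every rule of length ≥2.
BIN: S -> SBB becomes S -> SC, C -> BB; X -> SBB becomes X -> SD, D -> BB.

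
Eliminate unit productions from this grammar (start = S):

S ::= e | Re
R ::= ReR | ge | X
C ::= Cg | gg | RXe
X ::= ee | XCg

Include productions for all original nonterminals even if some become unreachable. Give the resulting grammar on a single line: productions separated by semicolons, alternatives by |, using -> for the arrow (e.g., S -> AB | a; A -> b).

Unit productions: R->X.
Unit pairs (A ⇒* B via units): (R,X).
S: inherits non-unit rules of {S} → Re | e.
C: inherits non-unit rules of {C} → Cg | RXe | gg.
R: inherits non-unit rules of {R, X} → ReR | XCg | ee | ge.
X: inherits non-unit rules of {X} → XCg | ee.

S -> e | Re; C -> Cg | gg | RXe; R -> ee | ge | ReR | XCg; X -> ee | XCg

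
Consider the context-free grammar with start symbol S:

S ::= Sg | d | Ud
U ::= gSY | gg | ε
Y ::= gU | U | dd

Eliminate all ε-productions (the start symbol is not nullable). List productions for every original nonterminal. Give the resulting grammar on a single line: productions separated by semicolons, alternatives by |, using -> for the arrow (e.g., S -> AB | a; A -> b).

Nullable set: {U, Y}.
S -> Ud: U nullable, giving Ud | d.
Drop U -> ε.
U -> gSY: Y nullable, giving gS | gSY.
Y -> U: U nullable, giving U.
Y -> gU: U nullable, giving g | gU.
Unchanged (no nullable symbols): S -> Sg; S -> d; U -> gg; Y -> dd.

S -> d | Sg | Ud; U -> gS | gg | gSY; Y -> U | g | dd | gU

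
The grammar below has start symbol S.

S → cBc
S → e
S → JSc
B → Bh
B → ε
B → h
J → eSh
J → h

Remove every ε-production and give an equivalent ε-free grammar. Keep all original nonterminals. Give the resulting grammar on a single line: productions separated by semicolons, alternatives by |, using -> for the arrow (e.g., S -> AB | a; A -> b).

Nullable set: {B}.
S -> cBc: B nullable, giving cBc | cc.
Drop B -> ε.
B -> Bh: B nullable, giving Bh | h.
Unchanged (no nullable symbols): S -> JSc; S -> e; B -> h; J -> eSh; J -> h.

S -> e | cc | JSc | cBc; B -> h | Bh; J -> h | eSh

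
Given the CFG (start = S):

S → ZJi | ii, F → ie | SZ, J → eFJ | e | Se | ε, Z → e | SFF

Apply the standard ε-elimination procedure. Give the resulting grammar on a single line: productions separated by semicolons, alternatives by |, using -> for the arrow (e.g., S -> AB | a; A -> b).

S -> Zi | ii | ZJi; F -> SZ | ie; J -> e | Se | eF | eFJ; Z -> e | SFF

Nullable set: {J}.
S -> ZJi: J nullable, giving ZJi | Zi.
Drop J -> ε.
J -> eFJ: J nullable, giving eF | eFJ.
Unchanged (no nullable symbols): S -> ii; F -> SZ; F -> ie; J -> Se; J -> e; Z -> SFF; Z -> e.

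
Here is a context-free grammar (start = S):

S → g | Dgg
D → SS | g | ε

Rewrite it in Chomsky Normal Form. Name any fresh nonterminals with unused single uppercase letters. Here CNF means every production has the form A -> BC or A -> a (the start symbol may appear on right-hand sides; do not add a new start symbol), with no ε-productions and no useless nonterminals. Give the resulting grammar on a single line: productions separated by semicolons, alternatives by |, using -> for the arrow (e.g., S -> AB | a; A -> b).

Nullable: {D}; after ε-elimination: S -> g | gg | Dgg; D -> g | SS.
No unit productions to eliminate.
TERM: introduce A -> g and substitute in every rule of length ≥2.
BIN: S -> DAA becomes S -> DB, B -> AA.

S -> g | AA | DB; A -> g; B -> AA; D -> g | SS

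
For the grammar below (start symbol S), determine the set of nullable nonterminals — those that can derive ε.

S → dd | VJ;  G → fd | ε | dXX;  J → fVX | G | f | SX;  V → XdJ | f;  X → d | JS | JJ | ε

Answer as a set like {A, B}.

Directly nullable (have an ε-rule): {G, X}.
J is nullable via J -> G (every symbol on the right is already known nullable).
Not nullable: S, V — each has a terminal in every rule's right-hand side or depends on a non-nullable symbol.

{G, J, X}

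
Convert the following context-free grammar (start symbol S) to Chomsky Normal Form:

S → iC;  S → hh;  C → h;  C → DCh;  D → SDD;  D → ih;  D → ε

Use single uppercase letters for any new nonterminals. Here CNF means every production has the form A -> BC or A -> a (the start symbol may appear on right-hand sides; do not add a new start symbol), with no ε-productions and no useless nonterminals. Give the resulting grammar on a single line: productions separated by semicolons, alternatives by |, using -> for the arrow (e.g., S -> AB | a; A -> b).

S -> AA | BC; A -> h; B -> i; C -> h | CA | DE; D -> AA | BA | BC | SD | SF; E -> CA; F -> DD

Nullable: {D}; after ε-elimination: S -> hh | iC; C -> h | Ch | DCh; D -> S | SD | ih | SDD.
After unit-elimination: S -> hh | iC; C -> h | Ch | DCh; D -> SD | hh | iC | ih | SDD.
TERM: introduce A -> h, B -> i and substitute in every rule of length ≥2.
BIN: C -> DCA becomes C -> DE, E -> CA; D -> SDD becomes D -> SF, F -> DD.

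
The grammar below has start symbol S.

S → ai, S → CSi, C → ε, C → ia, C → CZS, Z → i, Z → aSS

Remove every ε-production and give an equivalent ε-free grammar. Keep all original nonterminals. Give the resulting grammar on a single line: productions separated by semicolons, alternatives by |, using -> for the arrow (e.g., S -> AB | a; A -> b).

Nullable set: {C}.
S -> CSi: C nullable, giving CSi | Si.
Drop C -> ε.
C -> CZS: C nullable, giving CZS | ZS.
Unchanged (no nullable symbols): S -> ai; C -> ia; Z -> aSS; Z -> i.

S -> Si | ai | CSi; C -> ZS | ia | CZS; Z -> i | aSS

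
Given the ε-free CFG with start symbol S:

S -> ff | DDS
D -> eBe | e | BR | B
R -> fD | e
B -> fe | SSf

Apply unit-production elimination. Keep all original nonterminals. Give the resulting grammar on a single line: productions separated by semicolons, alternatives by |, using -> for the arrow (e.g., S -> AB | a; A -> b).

Unit productions: D->B.
Unit pairs (A ⇒* B via units): (D,B).
S: inherits non-unit rules of {S} → DDS | ff.
B: inherits non-unit rules of {B} → SSf | fe.
D: inherits non-unit rules of {B, D} → BR | SSf | e | eBe | fe.
R: inherits non-unit rules of {R} → e | fD.

S -> ff | DDS; B -> fe | SSf; D -> e | BR | fe | SSf | eBe; R -> e | fD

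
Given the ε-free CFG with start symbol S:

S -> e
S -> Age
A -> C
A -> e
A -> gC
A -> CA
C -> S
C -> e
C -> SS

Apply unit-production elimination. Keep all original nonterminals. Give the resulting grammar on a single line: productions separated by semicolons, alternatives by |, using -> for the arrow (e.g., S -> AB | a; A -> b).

Unit productions: A->C, C->S.
Unit pairs (A ⇒* B via units): (A,C), (A,S), (C,S).
S: inherits non-unit rules of {S} → Age | e.
A: inherits non-unit rules of {A, C, S} → Age | CA | SS | e | gC.
C: inherits non-unit rules of {C, S} → Age | SS | e.

S -> e | Age; A -> e | CA | SS | gC | Age; C -> e | SS | Age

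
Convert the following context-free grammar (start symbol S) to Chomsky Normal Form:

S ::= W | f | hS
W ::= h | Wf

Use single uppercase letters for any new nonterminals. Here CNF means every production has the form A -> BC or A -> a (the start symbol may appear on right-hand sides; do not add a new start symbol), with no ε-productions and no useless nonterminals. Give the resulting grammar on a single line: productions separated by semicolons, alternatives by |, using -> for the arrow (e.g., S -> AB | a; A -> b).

S -> f | h | BS | WA; A -> f; B -> h; W -> h | WA

No ε-productions.
After unit-elimination: S -> f | h | Wf | hS; W -> h | Wf.
TERM: introduce A -> f, B -> h and substitute in every rule of length ≥2.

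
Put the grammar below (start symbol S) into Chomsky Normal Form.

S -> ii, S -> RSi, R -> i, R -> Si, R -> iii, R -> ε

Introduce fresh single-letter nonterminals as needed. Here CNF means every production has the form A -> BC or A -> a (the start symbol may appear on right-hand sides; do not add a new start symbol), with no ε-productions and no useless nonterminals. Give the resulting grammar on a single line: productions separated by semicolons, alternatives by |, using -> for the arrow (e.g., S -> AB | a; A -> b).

S -> AA | RC | SA; A -> i; B -> AA; C -> SA; R -> i | AB | SA

Nullable: {R}; after ε-elimination: S -> Si | ii | RSi; R -> i | Si | iii.
No unit productions to eliminate.
TERM: introduce A -> i and substitute in every rule of length ≥2.
BIN: R -> AAA becomes R -> AB, B -> AA; S -> RSA becomes S -> RC, C -> SA.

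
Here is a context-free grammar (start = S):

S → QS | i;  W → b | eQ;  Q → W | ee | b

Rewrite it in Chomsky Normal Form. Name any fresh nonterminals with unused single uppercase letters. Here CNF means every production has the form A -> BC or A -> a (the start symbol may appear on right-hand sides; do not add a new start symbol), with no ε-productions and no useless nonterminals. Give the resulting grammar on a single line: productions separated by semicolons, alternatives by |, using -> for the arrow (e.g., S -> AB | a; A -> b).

S -> i | QS; A -> e; Q -> b | AA | AQ

No ε-productions.
After unit-elimination: S -> i | QS; Q -> b | eQ | ee; W -> b | eQ.
TERM: introduce A -> e and substitute in every rule of length ≥2.
Drop unreachable/unproductive: W.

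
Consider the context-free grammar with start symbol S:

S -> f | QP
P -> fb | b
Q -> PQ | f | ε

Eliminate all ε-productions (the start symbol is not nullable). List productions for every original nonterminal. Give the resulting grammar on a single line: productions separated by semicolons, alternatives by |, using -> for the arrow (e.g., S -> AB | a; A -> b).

Nullable set: {Q}.
S -> QP: Q nullable, giving P | QP.
Drop Q -> ε.
Q -> PQ: Q nullable, giving P | PQ.
Unchanged (no nullable symbols): S -> f; P -> b; P -> fb; Q -> f.

S -> P | f | QP; P -> b | fb; Q -> P | f | PQ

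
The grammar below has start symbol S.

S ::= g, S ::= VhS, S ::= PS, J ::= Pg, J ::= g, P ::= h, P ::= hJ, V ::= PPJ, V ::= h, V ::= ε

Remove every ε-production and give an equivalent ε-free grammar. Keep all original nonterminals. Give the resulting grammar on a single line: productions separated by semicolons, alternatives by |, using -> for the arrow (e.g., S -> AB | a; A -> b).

S -> g | PS | hS | VhS; J -> g | Pg; P -> h | hJ; V -> h | PPJ

Nullable set: {V}.
S -> VhS: V nullable, giving VhS | hS.
Drop V -> ε.
Unchanged (no nullable symbols): S -> PS; S -> g; J -> Pg; J -> g; P -> h; P -> hJ; V -> PPJ; V -> h.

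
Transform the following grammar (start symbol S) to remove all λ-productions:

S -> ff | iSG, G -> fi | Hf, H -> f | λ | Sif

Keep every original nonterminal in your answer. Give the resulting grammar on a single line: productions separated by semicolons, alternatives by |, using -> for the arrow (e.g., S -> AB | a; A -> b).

Nullable set: {H}.
G -> Hf: H nullable, giving Hf | f.
Drop H -> λ.
Unchanged (no nullable symbols): S -> ff; S -> iSG; G -> fi; H -> Sif; H -> f.

S -> ff | iSG; G -> f | Hf | fi; H -> f | Sif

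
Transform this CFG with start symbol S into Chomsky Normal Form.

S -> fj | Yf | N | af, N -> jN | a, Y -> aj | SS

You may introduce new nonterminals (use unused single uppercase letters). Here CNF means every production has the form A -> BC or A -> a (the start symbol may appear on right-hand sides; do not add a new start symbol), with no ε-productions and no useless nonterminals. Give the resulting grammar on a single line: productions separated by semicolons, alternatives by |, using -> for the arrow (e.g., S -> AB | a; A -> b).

No ε-productions.
After unit-elimination: S -> a | Yf | af | fj | jN; N -> a | jN; Y -> SS | aj.
TERM: introduce C -> a, B -> f, A -> j and substitute in every rule of length ≥2.

S -> a | AN | BA | CB | YB; A -> j; B -> f; C -> a; N -> a | AN; Y -> CA | SS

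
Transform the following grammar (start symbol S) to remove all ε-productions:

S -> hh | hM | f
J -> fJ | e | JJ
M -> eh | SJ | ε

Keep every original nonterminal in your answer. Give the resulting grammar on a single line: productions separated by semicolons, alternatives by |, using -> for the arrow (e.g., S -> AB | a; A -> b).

S -> f | h | hM | hh; J -> e | JJ | fJ; M -> SJ | eh

Nullable set: {M}.
S -> hM: M nullable, giving h | hM.
Drop M -> ε.
Unchanged (no nullable symbols): S -> f; S -> hh; J -> JJ; J -> e; J -> fJ; M -> SJ; M -> eh.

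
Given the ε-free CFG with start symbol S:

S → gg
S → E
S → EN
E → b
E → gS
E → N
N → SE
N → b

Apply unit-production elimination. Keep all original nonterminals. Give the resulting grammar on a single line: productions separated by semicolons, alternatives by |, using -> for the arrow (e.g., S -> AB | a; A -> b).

S -> b | EN | SE | gS | gg; E -> b | SE | gS; N -> b | SE

Unit productions: E->N, S->E.
Unit pairs (A ⇒* B via units): (E,N), (S,E), (S,N).
S: inherits non-unit rules of {E, N, S} → EN | SE | b | gS | gg.
E: inherits non-unit rules of {E, N} → SE | b | gS.
N: inherits non-unit rules of {N} → SE | b.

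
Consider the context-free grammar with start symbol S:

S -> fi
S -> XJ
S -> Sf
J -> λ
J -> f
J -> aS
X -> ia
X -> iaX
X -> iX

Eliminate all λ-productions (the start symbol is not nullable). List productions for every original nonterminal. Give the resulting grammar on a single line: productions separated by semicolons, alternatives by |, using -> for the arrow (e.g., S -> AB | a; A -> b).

S -> X | Sf | XJ | fi; J -> f | aS; X -> iX | ia | iaX

Nullable set: {J}.
S -> XJ: J nullable, giving X | XJ.
Drop J -> λ.
Unchanged (no nullable symbols): S -> Sf; S -> fi; J -> aS; J -> f; X -> iX; X -> ia; X -> iaX.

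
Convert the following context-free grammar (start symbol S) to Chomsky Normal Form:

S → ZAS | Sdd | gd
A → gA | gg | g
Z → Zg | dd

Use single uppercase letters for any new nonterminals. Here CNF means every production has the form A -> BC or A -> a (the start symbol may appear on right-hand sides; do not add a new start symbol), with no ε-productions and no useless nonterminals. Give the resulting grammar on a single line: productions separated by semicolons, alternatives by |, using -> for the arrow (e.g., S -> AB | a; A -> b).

S -> BC | SD | ZE; A -> g | BA | BB; B -> g; C -> d; D -> CC; E -> AS; Z -> CC | ZB

No ε-productions.
No unit productions to eliminate.
TERM: introduce C -> d, B -> g and substitute in every rule of length ≥2.
BIN: S -> SCC becomes S -> SD, D -> CC; S -> ZAS becomes S -> ZE, E -> AS.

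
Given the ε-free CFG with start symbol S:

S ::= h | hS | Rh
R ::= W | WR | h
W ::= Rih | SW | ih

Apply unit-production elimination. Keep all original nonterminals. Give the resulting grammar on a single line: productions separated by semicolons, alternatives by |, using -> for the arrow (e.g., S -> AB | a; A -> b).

Unit productions: R->W.
Unit pairs (A ⇒* B via units): (R,W).
S: inherits non-unit rules of {S} → Rh | h | hS.
R: inherits non-unit rules of {R, W} → Rih | SW | WR | h | ih.
W: inherits non-unit rules of {W} → Rih | SW | ih.

S -> h | Rh | hS; R -> h | SW | WR | ih | Rih; W -> SW | ih | Rih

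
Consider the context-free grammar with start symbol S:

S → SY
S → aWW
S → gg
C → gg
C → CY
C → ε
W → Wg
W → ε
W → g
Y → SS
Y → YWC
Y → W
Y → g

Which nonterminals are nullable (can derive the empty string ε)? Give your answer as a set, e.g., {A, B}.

{C, W, Y}

Directly nullable (have an ε-rule): {C, W}.
Y is nullable via Y -> W (every symbol on the right is already known nullable).
Not nullable: S — each has a terminal in every rule's right-hand side or depends on a non-nullable symbol.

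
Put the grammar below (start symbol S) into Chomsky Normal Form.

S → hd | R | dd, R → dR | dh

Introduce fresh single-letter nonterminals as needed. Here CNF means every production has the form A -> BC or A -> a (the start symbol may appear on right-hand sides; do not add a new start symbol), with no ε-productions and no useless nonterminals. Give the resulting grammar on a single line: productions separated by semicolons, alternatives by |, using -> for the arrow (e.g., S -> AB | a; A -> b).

No ε-productions.
After unit-elimination: S -> dR | dd | dh | hd; R -> dR | dh.
TERM: introduce A -> d, B -> h and substitute in every rule of length ≥2.

S -> AA | AB | AR | BA; A -> d; B -> h; R -> AB | AR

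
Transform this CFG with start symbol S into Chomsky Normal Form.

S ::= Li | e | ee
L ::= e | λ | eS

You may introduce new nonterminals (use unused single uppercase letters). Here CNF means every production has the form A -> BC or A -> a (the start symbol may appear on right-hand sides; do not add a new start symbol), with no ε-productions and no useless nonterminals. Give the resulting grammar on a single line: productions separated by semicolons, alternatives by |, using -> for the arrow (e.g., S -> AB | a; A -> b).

S -> e | i | AA | LB; A -> e; B -> i; L -> e | AS

Nullable: {L}; after ε-elimination: S -> e | i | Li | ee; L -> e | eS.
No unit productions to eliminate.
TERM: introduce A -> e, B -> i and substitute in every rule of length ≥2.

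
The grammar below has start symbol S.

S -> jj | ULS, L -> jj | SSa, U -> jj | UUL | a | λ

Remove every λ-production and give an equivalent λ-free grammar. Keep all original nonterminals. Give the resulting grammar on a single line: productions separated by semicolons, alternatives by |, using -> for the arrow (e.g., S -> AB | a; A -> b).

S -> LS | jj | ULS; L -> jj | SSa; U -> L | a | UL | jj | UUL

Nullable set: {U}.
S -> ULS: U nullable, giving LS | ULS.
Drop U -> λ.
U -> UUL: U, U nullable, giving L | UL | UUL.
Unchanged (no nullable symbols): S -> jj; L -> SSa; L -> jj; U -> a; U -> jj.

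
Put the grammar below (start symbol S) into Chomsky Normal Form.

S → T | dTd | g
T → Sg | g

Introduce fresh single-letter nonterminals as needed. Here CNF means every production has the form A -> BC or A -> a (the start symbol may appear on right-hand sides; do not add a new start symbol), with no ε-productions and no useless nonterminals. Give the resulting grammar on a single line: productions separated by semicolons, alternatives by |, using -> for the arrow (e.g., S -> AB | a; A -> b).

No ε-productions.
After unit-elimination: S -> g | Sg | dTd; T -> g | Sg.
TERM: introduce B -> d, A -> g and substitute in every rule of length ≥2.
BIN: S -> BTB becomes S -> BC, C -> TB.

S -> g | BC | SA; A -> g; B -> d; C -> TB; T -> g | SA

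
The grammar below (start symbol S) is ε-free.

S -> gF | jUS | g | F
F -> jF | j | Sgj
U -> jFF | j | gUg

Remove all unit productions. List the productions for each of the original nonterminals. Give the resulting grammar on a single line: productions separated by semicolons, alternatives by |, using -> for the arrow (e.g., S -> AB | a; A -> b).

Unit productions: S->F.
Unit pairs (A ⇒* B via units): (S,F).
S: inherits non-unit rules of {F, S} → Sgj | g | gF | j | jF | jUS.
F: inherits non-unit rules of {F} → Sgj | j | jF.
U: inherits non-unit rules of {U} → gUg | j | jFF.

S -> g | j | gF | jF | Sgj | jUS; F -> j | jF | Sgj; U -> j | gUg | jFF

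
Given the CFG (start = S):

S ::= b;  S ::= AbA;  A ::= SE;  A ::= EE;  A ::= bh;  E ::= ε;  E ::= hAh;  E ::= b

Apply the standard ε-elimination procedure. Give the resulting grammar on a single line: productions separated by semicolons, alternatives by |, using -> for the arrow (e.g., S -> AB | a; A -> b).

Nullable set: {A, E}.
S -> AbA: A, A nullable, giving Ab | AbA | b | bA.
A -> EE: E, E nullable, giving E | EE.
A -> SE: E nullable, giving S | SE.
Drop E -> ε.
E -> hAh: A nullable, giving hAh | hh.
Unchanged (no nullable symbols): S -> b; A -> bh; E -> b.

S -> b | Ab | bA | AbA; A -> E | S | EE | SE | bh; E -> b | hh | hAh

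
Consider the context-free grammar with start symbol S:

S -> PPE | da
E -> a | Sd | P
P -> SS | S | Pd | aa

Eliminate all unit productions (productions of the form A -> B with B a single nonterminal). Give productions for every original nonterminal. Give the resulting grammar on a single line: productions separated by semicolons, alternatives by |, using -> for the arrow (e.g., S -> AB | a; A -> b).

Unit productions: E->P, P->S.
Unit pairs (A ⇒* B via units): (E,P), (E,S), (P,S).
S: inherits non-unit rules of {S} → PPE | da.
E: inherits non-unit rules of {E, P, S} → PPE | Pd | SS | Sd | a | aa | da.
P: inherits non-unit rules of {P, S} → PPE | Pd | SS | aa | da.

S -> da | PPE; E -> a | Pd | SS | Sd | aa | da | PPE; P -> Pd | SS | aa | da | PPE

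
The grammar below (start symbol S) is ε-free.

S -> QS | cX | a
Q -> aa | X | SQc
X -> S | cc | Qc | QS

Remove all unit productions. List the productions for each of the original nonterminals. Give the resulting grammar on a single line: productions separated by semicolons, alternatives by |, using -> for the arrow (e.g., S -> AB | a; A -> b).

Unit productions: Q->X, X->S.
Unit pairs (A ⇒* B via units): (Q,S), (Q,X), (X,S).
S: inherits non-unit rules of {S} → QS | a | cX.
Q: inherits non-unit rules of {Q, S, X} → QS | Qc | SQc | a | aa | cX | cc.
X: inherits non-unit rules of {S, X} → QS | Qc | a | cX | cc.

S -> a | QS | cX; Q -> a | QS | Qc | aa | cX | cc | SQc; X -> a | QS | Qc | cX | cc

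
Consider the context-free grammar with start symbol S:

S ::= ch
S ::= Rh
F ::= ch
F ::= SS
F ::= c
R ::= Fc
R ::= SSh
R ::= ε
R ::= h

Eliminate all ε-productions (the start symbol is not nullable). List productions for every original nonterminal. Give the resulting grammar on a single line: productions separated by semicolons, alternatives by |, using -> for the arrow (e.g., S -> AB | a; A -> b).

Nullable set: {R}.
S -> Rh: R nullable, giving Rh | h.
Drop R -> ε.
Unchanged (no nullable symbols): S -> ch; F -> SS; F -> c; F -> ch; R -> Fc; R -> SSh; R -> h.

S -> h | Rh | ch; F -> c | SS | ch; R -> h | Fc | SSh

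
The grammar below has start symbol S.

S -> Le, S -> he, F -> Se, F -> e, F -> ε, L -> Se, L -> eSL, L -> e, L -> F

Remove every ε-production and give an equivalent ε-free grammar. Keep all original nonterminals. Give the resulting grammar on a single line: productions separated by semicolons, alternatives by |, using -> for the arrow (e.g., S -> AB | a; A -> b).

Nullable set: {F, L}.
S -> Le: L nullable, giving Le | e.
Drop F -> ε.
L -> F: F nullable, giving F.
L -> eSL: L nullable, giving eS | eSL.
Unchanged (no nullable symbols): S -> he; F -> Se; F -> e; L -> Se; L -> e.

S -> e | Le | he; F -> e | Se; L -> F | e | Se | eS | eSL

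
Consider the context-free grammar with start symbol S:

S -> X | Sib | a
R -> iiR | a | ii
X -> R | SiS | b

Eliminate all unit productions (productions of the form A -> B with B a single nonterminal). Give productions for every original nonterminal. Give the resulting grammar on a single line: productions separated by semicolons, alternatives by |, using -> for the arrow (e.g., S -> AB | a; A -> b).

Unit productions: S->X, X->R.
Unit pairs (A ⇒* B via units): (S,R), (S,X), (X,R).
S: inherits non-unit rules of {R, S, X} → SiS | Sib | a | b | ii | iiR.
R: inherits non-unit rules of {R} → a | ii | iiR.
X: inherits non-unit rules of {R, X} → SiS | a | b | ii | iiR.

S -> a | b | ii | SiS | Sib | iiR; R -> a | ii | iiR; X -> a | b | ii | SiS | iiR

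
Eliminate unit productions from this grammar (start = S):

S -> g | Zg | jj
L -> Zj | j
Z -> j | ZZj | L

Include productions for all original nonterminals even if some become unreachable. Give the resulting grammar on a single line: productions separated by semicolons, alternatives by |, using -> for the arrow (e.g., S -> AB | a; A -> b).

Unit productions: Z->L.
Unit pairs (A ⇒* B via units): (Z,L).
S: inherits non-unit rules of {S} → Zg | g | jj.
L: inherits non-unit rules of {L} → Zj | j.
Z: inherits non-unit rules of {L, Z} → ZZj | Zj | j.

S -> g | Zg | jj; L -> j | Zj; Z -> j | Zj | ZZj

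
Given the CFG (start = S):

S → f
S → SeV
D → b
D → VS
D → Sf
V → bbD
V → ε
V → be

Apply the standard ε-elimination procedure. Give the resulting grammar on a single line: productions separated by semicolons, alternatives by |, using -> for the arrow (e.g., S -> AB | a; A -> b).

Nullable set: {V}.
S -> SeV: V nullable, giving Se | SeV.
D -> VS: V nullable, giving S | VS.
Drop V -> ε.
Unchanged (no nullable symbols): S -> f; D -> Sf; D -> b; V -> bbD; V -> be.

S -> f | Se | SeV; D -> S | b | Sf | VS; V -> be | bbD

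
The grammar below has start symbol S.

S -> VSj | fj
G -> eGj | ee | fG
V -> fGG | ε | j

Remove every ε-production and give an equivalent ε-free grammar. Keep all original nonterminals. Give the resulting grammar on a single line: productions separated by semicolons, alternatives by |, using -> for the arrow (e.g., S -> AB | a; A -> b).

S -> Sj | fj | VSj; G -> ee | fG | eGj; V -> j | fGG

Nullable set: {V}.
S -> VSj: V nullable, giving Sj | VSj.
Drop V -> ε.
Unchanged (no nullable symbols): S -> fj; G -> eGj; G -> ee; G -> fG; V -> fGG; V -> j.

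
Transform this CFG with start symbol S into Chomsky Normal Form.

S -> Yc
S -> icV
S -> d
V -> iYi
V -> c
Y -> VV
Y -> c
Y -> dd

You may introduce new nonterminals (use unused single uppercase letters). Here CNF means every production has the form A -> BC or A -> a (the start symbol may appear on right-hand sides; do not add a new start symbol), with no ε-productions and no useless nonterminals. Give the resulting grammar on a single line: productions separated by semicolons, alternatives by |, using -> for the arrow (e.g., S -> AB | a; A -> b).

S -> d | BD | YA; A -> c; B -> i; C -> d; D -> AV; E -> YB; V -> c | BE; Y -> c | CC | VV

No ε-productions.
No unit productions to eliminate.
TERM: introduce A -> c, C -> d, B -> i and substitute in every rule of length ≥2.
BIN: S -> BAV becomes S -> BD, D -> AV; V -> BYB becomes V -> BE, E -> YB.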